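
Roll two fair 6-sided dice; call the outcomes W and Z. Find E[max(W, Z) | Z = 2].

11/3

Outcomes with Z = 2: (1,2), (2,2), (3,2), (4,2), (5,2), (6,2), each with probability 1/36.
E[max(W, Z) | Z = 2] = (2 + 2 + 3 + 4 + 5 + 6) / 6 = 11/3.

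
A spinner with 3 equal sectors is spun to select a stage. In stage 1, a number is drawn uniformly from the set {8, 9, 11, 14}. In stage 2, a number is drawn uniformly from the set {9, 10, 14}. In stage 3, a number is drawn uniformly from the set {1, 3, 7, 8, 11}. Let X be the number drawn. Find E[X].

E[X | stage 1] = (8+9+11+14)/4 = 21/2.
E[X | stage 2] = (9+10+14)/3 = 11.
E[X | stage 3] = (1+3+7+8+11)/5 = 6.
By the law of total expectation,
E[X] = (1/3)·(21/2) + (1/3)·(11) + (1/3)·(6) = 55/6.

55/6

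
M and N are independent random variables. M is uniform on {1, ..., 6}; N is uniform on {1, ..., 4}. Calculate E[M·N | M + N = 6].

15/2

Outcomes with M + N = 6: (2,4), (3,3), (4,2), (5,1), each with probability 1/24.
E[M·N | M + N = 6] = (8 + 9 + 8 + 5) / 4 = 15/2.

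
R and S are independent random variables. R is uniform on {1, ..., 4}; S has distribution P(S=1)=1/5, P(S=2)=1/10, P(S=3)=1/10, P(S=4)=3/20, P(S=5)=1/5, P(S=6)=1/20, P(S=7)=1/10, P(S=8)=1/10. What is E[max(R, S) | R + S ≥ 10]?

P(R + S ≥ 10) = 11/80.
Summing max(R,S)·P(x,y) over outcomes with R + S ≥ 10 gives 41/40.
E[max(R, S) | R + S ≥ 10] = (41/40) / (11/80) = 82/11.

82/11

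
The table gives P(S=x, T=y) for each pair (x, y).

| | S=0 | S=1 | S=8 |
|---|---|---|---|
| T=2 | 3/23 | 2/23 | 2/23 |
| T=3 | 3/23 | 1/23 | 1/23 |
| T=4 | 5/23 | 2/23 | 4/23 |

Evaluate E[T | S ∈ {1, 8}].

19/6

P(S ∈ {1, 8}) = 12/23.
Summing T·P(S=x,T=y) over the conditioning event gives 38/23.
E[T | S ∈ {1, 8}] = (38/23) / (12/23) = 19/6.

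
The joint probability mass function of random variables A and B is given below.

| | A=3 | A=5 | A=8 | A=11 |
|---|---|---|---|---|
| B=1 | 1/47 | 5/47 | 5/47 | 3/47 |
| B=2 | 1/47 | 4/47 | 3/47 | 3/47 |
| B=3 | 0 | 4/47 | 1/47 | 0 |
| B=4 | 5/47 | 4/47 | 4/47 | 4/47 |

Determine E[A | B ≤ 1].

101/14

P(B ≤ 1) = 14/47.
Σ A·P over the event = 3·(1/47) + 5·(5/47) + 8·(5/47) + 11·(3/47) = 101/47.
E[A | B ≤ 1] = (101/47) / (14/47) = 101/14.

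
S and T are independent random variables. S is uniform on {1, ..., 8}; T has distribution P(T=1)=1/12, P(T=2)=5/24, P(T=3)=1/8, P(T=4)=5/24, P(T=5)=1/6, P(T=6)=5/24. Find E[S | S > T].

614/101

P(S > T) = 101/192.
Summing S·P(x,y) over outcomes with S > T gives 307/96.
E[S | S > T] = (307/96) / (101/192) = 614/101.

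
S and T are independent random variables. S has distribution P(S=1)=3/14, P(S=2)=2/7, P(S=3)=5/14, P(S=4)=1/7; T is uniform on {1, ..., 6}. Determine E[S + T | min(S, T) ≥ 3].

P(min(S, T) ≥ 3) = 1/3.
Summing (S+T)·P(x,y) over outcomes with min(S, T) ≥ 3 gives 109/42.
E[S + T | min(S, T) ≥ 3] = (109/42) / (1/3) = 109/14.

109/14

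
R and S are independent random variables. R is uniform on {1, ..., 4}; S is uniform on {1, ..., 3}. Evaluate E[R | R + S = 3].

3/2

Outcomes with R + S = 3: (1,2), (2,1), each with probability 1/12.
E[R | R + S = 3] = (1 + 2) / 2 = 3/2.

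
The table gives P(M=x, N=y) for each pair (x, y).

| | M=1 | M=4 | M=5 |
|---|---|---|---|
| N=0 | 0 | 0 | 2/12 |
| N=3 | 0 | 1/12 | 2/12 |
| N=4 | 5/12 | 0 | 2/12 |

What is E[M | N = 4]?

15/7

P(N = 4) = 7/12.
Σ M·P over the event = 1·(5/12) + 5·(2/12) = 5/4.
E[M | N = 4] = (5/4) / (7/12) = 15/7.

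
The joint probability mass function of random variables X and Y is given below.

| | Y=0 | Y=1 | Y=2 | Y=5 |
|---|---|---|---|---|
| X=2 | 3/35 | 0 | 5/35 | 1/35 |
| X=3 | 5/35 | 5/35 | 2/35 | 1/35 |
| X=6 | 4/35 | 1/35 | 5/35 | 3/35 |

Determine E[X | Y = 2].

P(Y = 2) = 12/35.
Σ X·P over the event = 2·(5/35) + 3·(2/35) + 6·(5/35) = 46/35.
E[X | Y = 2] = (46/35) / (12/35) = 23/6.

23/6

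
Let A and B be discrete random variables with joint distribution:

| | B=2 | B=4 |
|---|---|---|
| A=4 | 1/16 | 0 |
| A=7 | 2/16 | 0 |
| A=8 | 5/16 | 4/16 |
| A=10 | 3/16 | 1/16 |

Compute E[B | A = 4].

2

P(A = 4) = 1/16.
Σ B·P over the event = 2·(1/16) = 1/8.
E[B | A = 4] = (1/8) / (1/16) = 2.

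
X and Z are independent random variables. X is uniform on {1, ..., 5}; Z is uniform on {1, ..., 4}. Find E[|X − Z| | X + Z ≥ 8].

1

P(X + Z ≥ 8) = 3/20.
Summing |X−Z|·P(x,y) over outcomes with X + Z ≥ 8 gives 3/20.
E[|X − Z| | X + Z ≥ 8] = (3/20) / (3/20) = 1.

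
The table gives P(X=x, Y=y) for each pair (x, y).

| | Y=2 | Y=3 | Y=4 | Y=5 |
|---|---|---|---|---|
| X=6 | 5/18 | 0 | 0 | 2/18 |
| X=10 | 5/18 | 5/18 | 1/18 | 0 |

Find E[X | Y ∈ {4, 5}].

22/3

P(Y ∈ {4, 5}) = 1/6.
Σ X·P over the event = 6·(2/18) + 10·(1/18) = 11/9.
E[X | Y ∈ {4, 5}] = (11/9) / (1/6) = 22/3.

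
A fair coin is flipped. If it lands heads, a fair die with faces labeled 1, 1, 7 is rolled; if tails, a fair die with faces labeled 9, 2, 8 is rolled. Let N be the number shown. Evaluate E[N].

E[N | heads] = (1+1+7)/3 = 3.
E[N | tails] = (9+2+8)/3 = 19/3.
E[N] = (1/2)·(3) + (1/2)·(19/3) = 14/3.

14/3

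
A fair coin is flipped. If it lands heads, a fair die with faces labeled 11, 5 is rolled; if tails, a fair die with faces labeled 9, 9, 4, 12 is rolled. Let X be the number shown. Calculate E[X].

33/4

E[X | heads] = (11+5)/2 = 8.
E[X | tails] = (9+9+4+12)/4 = 17/2.
E[X] = (1/2)·(8) + (1/2)·(17/2) = 33/4.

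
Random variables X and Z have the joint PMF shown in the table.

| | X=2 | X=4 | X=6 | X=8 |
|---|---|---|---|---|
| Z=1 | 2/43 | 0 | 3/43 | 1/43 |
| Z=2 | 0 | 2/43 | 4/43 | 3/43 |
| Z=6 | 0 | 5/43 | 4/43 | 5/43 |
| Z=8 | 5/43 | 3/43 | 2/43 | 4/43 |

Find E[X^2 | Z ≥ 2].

P(Z ≥ 2) = 37/43.
Summing X^2·P(X=x,Z=y) over the conditioning event gives 1308/43.
E[X^2 | Z ≥ 2] = (1308/43) / (37/43) = 1308/37.

1308/37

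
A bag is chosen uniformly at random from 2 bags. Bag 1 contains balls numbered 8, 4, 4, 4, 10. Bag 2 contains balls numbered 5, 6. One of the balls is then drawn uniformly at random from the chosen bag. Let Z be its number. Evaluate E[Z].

E[Z | bag 1] = (8+4+4+4+10)/5 = 6.
E[Z | bag 2] = (5+6)/2 = 11/2.
By the law of total expectation,
E[Z] = (1/2)·(6) + (1/2)·(11/2) = 23/4.

23/4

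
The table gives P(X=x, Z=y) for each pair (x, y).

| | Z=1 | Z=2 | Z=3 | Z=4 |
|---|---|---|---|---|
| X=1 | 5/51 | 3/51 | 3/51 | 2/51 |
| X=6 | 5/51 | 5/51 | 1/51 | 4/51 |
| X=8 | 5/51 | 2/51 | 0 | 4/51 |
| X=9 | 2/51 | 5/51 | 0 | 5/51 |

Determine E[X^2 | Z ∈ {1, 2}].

P(Z ∈ {1, 2}) = 32/51.
Σ X^2·P over the event = 1·(5/51) + 1·(3/51) + 36·(5/51) + 36·(5/51) + 64·(5/51) + 64·(2/51) + 81·(2/51) + 81·(5/51) = 461/17.
E[X^2 | Z ∈ {1, 2}] = (461/17) / (32/51) = 1383/32.

1383/32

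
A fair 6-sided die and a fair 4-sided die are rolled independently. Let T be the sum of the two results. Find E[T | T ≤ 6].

P(T ≤ 6) = 7/12.
Σ over the event: 2·1/24 + 3·1/12 + 4·1/8 + 5·1/6 + 6·1/6 = 8/3.
E[T | T ≤ 6] = (8/3) / (7/12) = 32/7.

32/7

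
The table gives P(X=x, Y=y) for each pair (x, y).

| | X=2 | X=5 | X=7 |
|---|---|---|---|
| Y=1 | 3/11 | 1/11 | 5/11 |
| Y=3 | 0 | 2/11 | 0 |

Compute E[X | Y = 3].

P(Y = 3) = 2/11.
Σ X·P over the event = 5·(2/11) = 10/11.
E[X | Y = 3] = (10/11) / (2/11) = 5.

5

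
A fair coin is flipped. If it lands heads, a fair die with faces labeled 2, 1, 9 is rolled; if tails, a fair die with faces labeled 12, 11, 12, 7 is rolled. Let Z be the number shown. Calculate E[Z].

E[Z | heads] = (2+1+9)/3 = 4.
E[Z | tails] = (12+11+12+7)/4 = 21/2.
By the law of total expectation,
E[Z] = (1/2)·(4) + (1/2)·(21/2) = 29/4.

29/4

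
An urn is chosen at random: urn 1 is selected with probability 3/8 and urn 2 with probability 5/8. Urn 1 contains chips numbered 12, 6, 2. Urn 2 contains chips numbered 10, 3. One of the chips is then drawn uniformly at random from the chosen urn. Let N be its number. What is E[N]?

105/16

E[N | urn 1] = (12+6+2)/3 = 20/3.
E[N | urn 2] = (10+3)/2 = 13/2.
E[N] = (3/8)·(20/3) + (5/8)·(13/2) = 105/16.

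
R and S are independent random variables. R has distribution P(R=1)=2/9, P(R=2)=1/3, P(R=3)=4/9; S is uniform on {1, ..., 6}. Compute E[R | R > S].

P(R > S) = 11/54.
Summing R·P(x,y) over outcomes with R > S gives 5/9.
E[R | R > S] = (5/9) / (11/54) = 30/11.

30/11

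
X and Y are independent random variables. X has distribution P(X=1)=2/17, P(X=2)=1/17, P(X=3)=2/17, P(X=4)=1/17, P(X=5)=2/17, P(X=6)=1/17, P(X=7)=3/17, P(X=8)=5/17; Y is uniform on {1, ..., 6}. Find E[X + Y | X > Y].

226/23

P(X > Y) = 23/34.
Summing (X+Y)·P(x,y) over outcomes with X > Y gives 113/17.
E[X + Y | X > Y] = (113/17) / (23/34) = 226/23.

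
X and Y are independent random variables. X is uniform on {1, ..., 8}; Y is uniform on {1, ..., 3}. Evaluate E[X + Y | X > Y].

22/3

P(X > Y) = 3/4.
Summing (X+Y)·P(x,y) over outcomes with X > Y gives 11/2.
E[X + Y | X > Y] = (11/2) / (3/4) = 22/3.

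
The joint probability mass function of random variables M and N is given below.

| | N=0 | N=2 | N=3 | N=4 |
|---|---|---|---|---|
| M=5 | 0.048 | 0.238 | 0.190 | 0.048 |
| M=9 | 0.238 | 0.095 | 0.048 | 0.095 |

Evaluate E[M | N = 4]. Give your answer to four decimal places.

P(N = 4) = 0.143.
Σ M·P over the event = 5·(0.048) + 9·(0.095) = 1.095.
E[M | N = 4] = (1.095) / (0.143) = 7.6573.

7.6573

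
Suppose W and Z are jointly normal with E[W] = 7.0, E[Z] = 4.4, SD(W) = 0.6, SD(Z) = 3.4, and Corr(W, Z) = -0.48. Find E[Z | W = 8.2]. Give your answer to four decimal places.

For a bivariate normal, E[Z | W=x] = μ_Z + ρ·(σ_Z/σ_W)·(x − μ_W).
E[Z | W=8.2] = 4.4 + (-0.48)·(3.4/0.6)·(8.2 − (7.0)) = 4.4 + (-2.72)·(1.2) = 1.1360.

1.1360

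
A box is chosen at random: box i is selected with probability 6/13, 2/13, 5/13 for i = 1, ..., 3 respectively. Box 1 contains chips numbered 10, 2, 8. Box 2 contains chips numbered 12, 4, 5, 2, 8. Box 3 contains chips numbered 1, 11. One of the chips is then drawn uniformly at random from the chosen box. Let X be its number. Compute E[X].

E[X | box 1] = (10+2+8)/3 = 20/3.
E[X | box 2] = (12+4+5+2+8)/5 = 31/5.
E[X | box 3] = (1+11)/2 = 6.
E[X] = (6/13)·(20/3) + (2/13)·(31/5) + (5/13)·(6) = 412/65.

412/65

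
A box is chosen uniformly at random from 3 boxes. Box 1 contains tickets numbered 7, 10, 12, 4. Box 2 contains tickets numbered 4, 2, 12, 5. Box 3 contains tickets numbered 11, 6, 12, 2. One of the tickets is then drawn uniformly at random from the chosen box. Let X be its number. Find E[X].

E[X | box 1] = (7+10+12+4)/4 = 33/4.
E[X | box 2] = (4+2+12+5)/4 = 23/4.
E[X | box 3] = (11+6+12+2)/4 = 31/4.
By the law of total expectation,
E[X] = (1/3)·(33/4) + (1/3)·(23/4) + (1/3)·(31/4) = 29/4.

29/4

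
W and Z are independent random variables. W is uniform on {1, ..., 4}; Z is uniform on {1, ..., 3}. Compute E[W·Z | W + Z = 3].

Outcomes with W + Z = 3: (1,2), (2,1), each with probability 1/12.
E[W·Z | W + Z = 3] = (2 + 2) / 2 = 2.

2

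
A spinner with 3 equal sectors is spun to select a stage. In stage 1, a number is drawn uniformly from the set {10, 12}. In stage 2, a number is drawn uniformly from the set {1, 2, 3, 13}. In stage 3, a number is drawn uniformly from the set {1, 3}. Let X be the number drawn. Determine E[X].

E[X | stage 1] = (10+12)/2 = 11.
E[X | stage 2] = (1+2+3+13)/4 = 19/4.
E[X | stage 3] = (1+3)/2 = 2.
By the law of total expectation,
E[X] = (1/3)·(11) + (1/3)·(19/4) + (1/3)·(2) = 71/12.

71/12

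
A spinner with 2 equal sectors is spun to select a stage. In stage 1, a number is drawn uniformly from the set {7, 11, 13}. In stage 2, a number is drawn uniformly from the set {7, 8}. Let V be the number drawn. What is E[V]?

107/12

E[V | stage 1] = (7+11+13)/3 = 31/3.
E[V | stage 2] = (7+8)/2 = 15/2.
E[V] = (1/2)·(31/3) + (1/2)·(15/2) = 107/12.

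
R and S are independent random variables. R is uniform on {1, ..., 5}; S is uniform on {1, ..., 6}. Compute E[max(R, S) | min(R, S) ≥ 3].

29/6

P(min(R, S) ≥ 3) = 2/5.
Summing max(R,S)·P(x,y) over outcomes with min(R, S) ≥ 3 gives 29/15.
E[max(R, S) | min(R, S) ≥ 3] = (29/15) / (2/5) = 29/6.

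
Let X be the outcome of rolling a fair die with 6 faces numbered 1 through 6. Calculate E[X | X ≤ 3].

2

Given X ≤ 3, X is equally likely to be any of {1, 2, 3}.
E[X | X ≤ 3] = (1 + 2 + 3) / 3 = 2.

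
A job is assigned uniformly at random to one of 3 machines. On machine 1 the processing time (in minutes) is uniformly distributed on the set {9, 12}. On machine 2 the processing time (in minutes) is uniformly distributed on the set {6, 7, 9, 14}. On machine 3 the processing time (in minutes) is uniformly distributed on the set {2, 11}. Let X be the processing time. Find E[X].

E[X | machine 1] = (9+12)/2 = 21/2.
E[X | machine 2] = (6+7+9+14)/4 = 9.
E[X | machine 3] = (2+11)/2 = 13/2.
By the law of total expectation,
E[X] = (1/3)·(21/2) + (1/3)·(9) + (1/3)·(13/2) = 26/3.

26/3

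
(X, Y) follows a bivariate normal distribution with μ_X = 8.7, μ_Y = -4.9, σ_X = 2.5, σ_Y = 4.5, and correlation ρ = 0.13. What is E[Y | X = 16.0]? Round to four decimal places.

E[Y | X=x] = μ_Y + ρ(σ_Y/σ_X)(x − μ_X) for jointly normal variables.
E[Y | X=16.0] = -4.9 + (0.13)·(4.5/2.5)·(16.0 − (8.7)) = -4.9 + (0.234)·(7.3) = -3.1918.

-3.1918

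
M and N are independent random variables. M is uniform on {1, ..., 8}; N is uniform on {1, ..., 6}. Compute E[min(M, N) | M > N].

77/27

P(M > N) = 9/16.
Summing min(M,N)·P(x,y) over outcomes with M > N gives 77/48.
E[min(M, N) | M > N] = (77/48) / (9/16) = 77/27.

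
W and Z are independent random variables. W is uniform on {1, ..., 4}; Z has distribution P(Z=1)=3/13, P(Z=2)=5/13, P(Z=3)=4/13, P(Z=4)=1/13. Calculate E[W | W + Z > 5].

P(W + Z > 5) = 4/13.
Summing W·P(x,y) over outcomes with W + Z > 5 gives 57/52.
E[W | W + Z > 5] = (57/52) / (4/13) = 57/16.

57/16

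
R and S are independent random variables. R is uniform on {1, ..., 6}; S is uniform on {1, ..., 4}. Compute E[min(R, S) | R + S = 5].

Outcomes with R + S = 5: (1,4), (2,3), (3,2), (4,1), each with probability 1/24.
E[min(R, S) | R + S = 5] = (1 + 2 + 2 + 1) / 4 = 3/2.

3/2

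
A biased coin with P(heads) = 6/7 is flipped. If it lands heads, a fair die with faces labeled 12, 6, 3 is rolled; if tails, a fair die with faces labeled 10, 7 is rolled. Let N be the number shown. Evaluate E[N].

101/14

E[N | heads] = (12+6+3)/3 = 7.
E[N | tails] = (10+7)/2 = 17/2.
E[N] = (6/7)·(7) + (1/7)·(17/2) = 101/14.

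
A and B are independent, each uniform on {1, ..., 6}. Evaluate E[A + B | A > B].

P(A > B) = 5/12.
Summing (A+B)·P(x,y) over outcomes with A > B gives 35/12.
E[A + B | A > B] = (35/12) / (5/12) = 7.

7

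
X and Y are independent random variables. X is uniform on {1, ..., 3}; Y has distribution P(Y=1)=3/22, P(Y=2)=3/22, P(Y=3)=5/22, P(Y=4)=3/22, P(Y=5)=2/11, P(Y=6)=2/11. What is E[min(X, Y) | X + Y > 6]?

P(X + Y > 6) = 23/66.
Summing min(X,Y)·P(x,y) over outcomes with X + Y > 6 gives 53/66.
E[min(X, Y) | X + Y > 6] = (53/66) / (23/66) = 53/23.

53/23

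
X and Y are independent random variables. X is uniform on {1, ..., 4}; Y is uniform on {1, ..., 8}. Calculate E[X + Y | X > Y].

Outcomes with X > Y: (2,1), (3,1), (3,2), (4,1), (4,2), (4,3), each with probability 1/32.
E[X + Y | X > Y] = (3 + 4 + 5 + 5 + 6 + 7) / 6 = 5.

5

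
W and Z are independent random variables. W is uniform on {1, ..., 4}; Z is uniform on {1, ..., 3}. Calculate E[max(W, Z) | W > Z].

10/3

Outcomes with W > Z: (2,1), (3,1), (3,2), (4,1), (4,2), (4,3), each with probability 1/12.
E[max(W, Z) | W > Z] = (2 + 3 + 3 + 4 + 4 + 4) / 6 = 10/3.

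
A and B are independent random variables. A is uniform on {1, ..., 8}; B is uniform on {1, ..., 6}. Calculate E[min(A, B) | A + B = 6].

Outcomes with A + B = 6: (1,5), (2,4), (3,3), (4,2), (5,1), each with probability 1/48.
E[min(A, B) | A + B = 6] = (1 + 2 + 3 + 2 + 1) / 5 = 9/5.

9/5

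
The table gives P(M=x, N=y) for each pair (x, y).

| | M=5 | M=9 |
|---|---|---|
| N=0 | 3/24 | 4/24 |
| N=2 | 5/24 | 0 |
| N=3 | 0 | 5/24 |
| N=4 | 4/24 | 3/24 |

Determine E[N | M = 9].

9/4

P(M = 9) = 1/2.
Σ N·P over the event = 0·(4/24) + 3·(5/24) + 4·(3/24) = 9/8.
E[N | M = 9] = (9/8) / (1/2) = 9/4.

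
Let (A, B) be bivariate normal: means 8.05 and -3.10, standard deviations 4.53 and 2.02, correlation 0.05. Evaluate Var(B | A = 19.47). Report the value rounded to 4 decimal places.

4.0702

The conditional variance in a bivariate normal is σ_B²(1 − ρ²), independent of x.
Var(B | A=19.47) = (2.02)²·(1 − (0.05)²) = 4.0804·0.9975 = 4.0702.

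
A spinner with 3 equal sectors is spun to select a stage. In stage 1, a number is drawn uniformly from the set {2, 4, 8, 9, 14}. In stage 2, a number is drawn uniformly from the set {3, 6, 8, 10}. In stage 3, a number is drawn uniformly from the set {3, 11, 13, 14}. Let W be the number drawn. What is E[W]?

E[W | stage 1] = (2+4+8+9+14)/5 = 37/5.
E[W | stage 2] = (3+6+8+10)/4 = 27/4.
E[W | stage 3] = (3+11+13+14)/4 = 41/4.
By the law of total expectation,
E[W] = (1/3)·(37/5) + (1/3)·(27/4) + (1/3)·(41/4) = 122/15.

122/15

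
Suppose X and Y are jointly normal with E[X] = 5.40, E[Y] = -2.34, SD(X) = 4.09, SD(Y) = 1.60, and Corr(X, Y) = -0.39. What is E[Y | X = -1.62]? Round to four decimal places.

-1.2690

For a bivariate normal, E[Y | X=x] = μ_Y + ρ·(σ_Y/σ_X)·(x − μ_X).
E[Y | X=-1.62] = -2.34 + (-0.39)·(1.60/4.09)·(-1.62 − (5.40)) = -2.34 + (-0.15257)·(-7.02) = -1.2690.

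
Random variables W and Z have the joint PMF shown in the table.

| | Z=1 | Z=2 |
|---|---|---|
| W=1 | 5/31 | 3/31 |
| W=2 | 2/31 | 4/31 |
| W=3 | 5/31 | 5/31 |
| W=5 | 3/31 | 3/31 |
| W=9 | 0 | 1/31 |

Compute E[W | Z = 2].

P(Z = 2) = 16/31.
Σ W·P over the event = 1·(3/31) + 2·(4/31) + 3·(5/31) + 5·(3/31) + 9·(1/31) = 50/31.
E[W | Z = 2] = (50/31) / (16/31) = 25/8.

25/8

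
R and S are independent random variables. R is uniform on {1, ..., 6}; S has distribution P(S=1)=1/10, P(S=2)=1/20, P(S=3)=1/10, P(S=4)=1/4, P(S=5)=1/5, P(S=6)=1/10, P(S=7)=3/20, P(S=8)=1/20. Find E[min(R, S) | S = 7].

7/2

P(S = 7) = 3/20.
Summing min(R,S)·P(x,y) over outcomes with S = 7 gives 21/40.
E[min(R, S) | S = 7] = (21/40) / (3/20) = 7/2.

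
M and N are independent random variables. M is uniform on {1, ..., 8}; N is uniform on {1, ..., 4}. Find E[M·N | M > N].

295/22

P(M > N) = 11/16.
Summing MN·P(x,y) over outcomes with M > N gives 295/32.
E[M·N | M > N] = (295/32) / (11/16) = 295/22.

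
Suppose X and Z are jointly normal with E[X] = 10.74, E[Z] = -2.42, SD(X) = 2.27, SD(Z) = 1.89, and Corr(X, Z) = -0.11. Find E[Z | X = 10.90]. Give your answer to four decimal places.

The regression of Z on X has slope ρ·σ_Z/σ_X and passes through (μ_X, μ_Z).
E[Z | X=10.90] = -2.42 + (-0.11)·(1.89/2.27)·(10.90 − (10.74)) = -2.42 + (-0.091586)·(0.16) = -2.4347.

-2.4347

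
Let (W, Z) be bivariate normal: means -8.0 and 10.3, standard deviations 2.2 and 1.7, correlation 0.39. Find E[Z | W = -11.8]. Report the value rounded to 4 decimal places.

The regression of Z on W has slope ρ·σ_Z/σ_W and passes through (μ_W, μ_Z).
E[Z | W=-11.8] = 10.3 + (0.39)·(1.7/2.2)·(-11.8 − (-8.0)) = 10.3 + (0.30136)·(-3.8) = 9.1548.

9.1548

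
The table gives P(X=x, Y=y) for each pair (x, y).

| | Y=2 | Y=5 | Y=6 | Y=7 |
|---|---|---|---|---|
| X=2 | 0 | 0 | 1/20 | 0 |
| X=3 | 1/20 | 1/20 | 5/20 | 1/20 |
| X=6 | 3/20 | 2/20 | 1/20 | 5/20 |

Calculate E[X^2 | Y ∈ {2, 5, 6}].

P(Y ∈ {2, 5, 6}) = 7/10.
Σ X^2·P over the event = 4·(1/20) + 9·(1/20) + 9·(1/20) + 9·(5/20) + 36·(3/20) + 36·(2/20) + 36·(1/20) = 283/20.
E[X^2 | Y ∈ {2, 5, 6}] = (283/20) / (7/10) = 283/14.

283/14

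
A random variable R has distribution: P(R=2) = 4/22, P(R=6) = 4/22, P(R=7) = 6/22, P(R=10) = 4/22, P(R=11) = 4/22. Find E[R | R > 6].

P(R > 6) = 7/11.
Σ over the event: 7·3/11 + 10·2/11 + 11·2/11 = 63/11.
E[R | R > 6] = (63/11) / (7/11) = 9.

9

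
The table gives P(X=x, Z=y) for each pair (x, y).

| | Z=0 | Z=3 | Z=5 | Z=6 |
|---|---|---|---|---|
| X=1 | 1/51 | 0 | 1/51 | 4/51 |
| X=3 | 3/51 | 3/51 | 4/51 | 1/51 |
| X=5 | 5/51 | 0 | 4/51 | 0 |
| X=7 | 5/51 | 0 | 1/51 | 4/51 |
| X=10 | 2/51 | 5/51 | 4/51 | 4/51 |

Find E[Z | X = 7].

29/10

P(X = 7) = 10/51.
Σ Z·P over the event = 0·(5/51) + 5·(1/51) + 6·(4/51) = 29/51.
E[Z | X = 7] = (29/51) / (10/51) = 29/10.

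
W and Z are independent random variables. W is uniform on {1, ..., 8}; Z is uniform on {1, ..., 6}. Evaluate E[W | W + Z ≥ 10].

20/3

P(W + Z ≥ 10) = 5/16.
Summing W·P(x,y) over outcomes with W + Z ≥ 10 gives 25/12.
E[W | W + Z ≥ 10] = (25/12) / (5/16) = 20/3.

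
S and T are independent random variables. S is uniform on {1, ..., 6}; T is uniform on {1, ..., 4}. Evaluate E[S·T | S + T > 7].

Outcomes with S + T > 7: (4,4), (5,3), (5,4), (6,2), (6,3), (6,4), each with probability 1/24.
E[S·T | S + T > 7] = (16 + 15 + 20 + 12 + 18 + 24) / 6 = 35/2.

35/2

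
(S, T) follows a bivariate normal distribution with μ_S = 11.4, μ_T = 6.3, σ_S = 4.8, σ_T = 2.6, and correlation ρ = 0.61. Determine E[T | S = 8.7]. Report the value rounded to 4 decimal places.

5.4079

E[T | S=x] = μ_T + ρ(σ_T/σ_S)(x − μ_S) for jointly normal variables.
E[T | S=8.7] = 6.3 + (0.61)·(2.6/4.8)·(8.7 − (11.4)) = 6.3 + (0.33042)·(-2.7) = 5.4079.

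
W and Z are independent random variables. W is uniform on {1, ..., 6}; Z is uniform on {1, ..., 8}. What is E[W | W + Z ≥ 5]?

P(W + Z ≥ 5) = 7/8.
Summing W·P(x,y) over outcomes with W + Z ≥ 5 gives 79/24.
E[W | W + Z ≥ 5] = (79/24) / (7/8) = 79/21.

79/21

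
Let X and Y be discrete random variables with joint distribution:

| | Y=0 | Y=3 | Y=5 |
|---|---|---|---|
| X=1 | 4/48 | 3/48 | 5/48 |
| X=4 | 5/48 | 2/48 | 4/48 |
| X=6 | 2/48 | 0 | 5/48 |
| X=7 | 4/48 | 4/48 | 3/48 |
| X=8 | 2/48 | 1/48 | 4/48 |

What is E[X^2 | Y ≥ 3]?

P(Y ≥ 3) = 31/48.
Summing X^2·P(X=x,Y=y) over the conditioning event gives 947/48.
E[X^2 | Y ≥ 3] = (947/48) / (31/48) = 947/31.

947/31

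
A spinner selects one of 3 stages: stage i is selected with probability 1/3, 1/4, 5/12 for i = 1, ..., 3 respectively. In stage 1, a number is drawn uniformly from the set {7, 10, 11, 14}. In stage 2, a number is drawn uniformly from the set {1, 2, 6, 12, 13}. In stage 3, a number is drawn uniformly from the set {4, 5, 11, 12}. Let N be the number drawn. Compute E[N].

E[N | stage 1] = (7+10+11+14)/4 = 21/2.
E[N | stage 2] = (1+2+6+12+13)/5 = 34/5.
E[N | stage 3] = (4+5+11+12)/4 = 8.
By the law of total expectation,
E[N] = (1/3)·(21/2) + (1/4)·(34/5) + (5/12)·(8) = 128/15.

128/15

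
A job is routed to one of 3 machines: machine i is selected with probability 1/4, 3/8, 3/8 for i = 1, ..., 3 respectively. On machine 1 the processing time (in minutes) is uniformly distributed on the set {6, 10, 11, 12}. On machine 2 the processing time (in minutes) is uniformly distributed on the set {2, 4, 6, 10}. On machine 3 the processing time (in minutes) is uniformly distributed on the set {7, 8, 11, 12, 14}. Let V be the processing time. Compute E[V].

E[V | machine 1] = (6+10+11+12)/4 = 39/4.
E[V | machine 2] = (2+4+6+10)/4 = 11/2.
E[V | machine 3] = (7+8+11+12+14)/5 = 52/5.
E[V] = (1/4)·(39/4) + (3/8)·(11/2) + (3/8)·(52/5) = 42/5.

42/5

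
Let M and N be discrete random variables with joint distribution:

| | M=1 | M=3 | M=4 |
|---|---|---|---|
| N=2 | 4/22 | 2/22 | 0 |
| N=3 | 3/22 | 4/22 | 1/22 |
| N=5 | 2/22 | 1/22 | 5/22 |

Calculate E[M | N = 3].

P(N = 3) = 4/11.
Σ M·P over the event = 1·(3/22) + 3·(4/22) + 4·(1/22) = 19/22.
E[M | N = 3] = (19/22) / (4/11) = 19/8.

19/8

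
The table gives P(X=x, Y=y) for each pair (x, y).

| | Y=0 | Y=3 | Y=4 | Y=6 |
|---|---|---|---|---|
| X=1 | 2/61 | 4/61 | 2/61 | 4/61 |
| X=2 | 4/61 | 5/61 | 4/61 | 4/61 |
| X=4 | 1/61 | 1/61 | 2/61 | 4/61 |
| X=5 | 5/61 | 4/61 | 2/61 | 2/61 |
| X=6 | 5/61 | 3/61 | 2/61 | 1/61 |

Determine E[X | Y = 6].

P(Y = 6) = 15/61.
Summing X·P(X=x,Y=y) over the conditioning event gives 44/61.
E[X | Y = 6] = (44/61) / (15/61) = 44/15.

44/15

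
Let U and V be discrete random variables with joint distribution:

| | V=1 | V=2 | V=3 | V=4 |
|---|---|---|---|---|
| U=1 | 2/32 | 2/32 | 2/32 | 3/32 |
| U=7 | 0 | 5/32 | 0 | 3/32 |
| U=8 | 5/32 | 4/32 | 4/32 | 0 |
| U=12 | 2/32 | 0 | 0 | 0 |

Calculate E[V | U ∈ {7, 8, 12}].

49/23

P(U ∈ {7, 8, 12}) = 23/32.
Σ V·P over the event = 2·(5/32) + 4·(3/32) + 1·(5/32) + 2·(4/32) + 3·(4/32) + 1·(2/32) = 49/32.
E[V | U ∈ {7, 8, 12}] = (49/32) / (23/32) = 49/23.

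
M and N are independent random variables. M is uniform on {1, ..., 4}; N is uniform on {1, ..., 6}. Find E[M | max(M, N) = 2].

5/3

Outcomes with max(M, N) = 2: (1,2), (2,1), (2,2), each with probability 1/24.
E[M | max(M, N) = 2] = (1 + 2 + 2) / 3 = 5/3.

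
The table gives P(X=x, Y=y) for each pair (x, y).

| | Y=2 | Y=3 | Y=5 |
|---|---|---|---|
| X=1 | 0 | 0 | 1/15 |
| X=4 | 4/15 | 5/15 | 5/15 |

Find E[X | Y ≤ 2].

4

P(Y ≤ 2) = 4/15.
Σ X·P over the event = 4·(4/15) = 16/15.
E[X | Y ≤ 2] = (16/15) / (4/15) = 4.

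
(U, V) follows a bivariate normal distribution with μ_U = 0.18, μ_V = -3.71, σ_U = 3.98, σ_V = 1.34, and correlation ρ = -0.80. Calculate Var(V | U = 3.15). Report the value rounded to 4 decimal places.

The conditional variance in a bivariate normal is σ_V²(1 − ρ²), independent of x.
Var(V | U=3.15) = (1.34)²·(1 − (-0.80)²) = 1.7956·0.36 = 0.6464.

0.6464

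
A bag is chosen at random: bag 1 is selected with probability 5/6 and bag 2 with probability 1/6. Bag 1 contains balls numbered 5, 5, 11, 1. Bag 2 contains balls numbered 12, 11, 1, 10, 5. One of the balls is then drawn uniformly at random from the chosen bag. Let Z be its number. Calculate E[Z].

353/60

E[Z | bag 1] = (5+5+11+1)/4 = 11/2.
E[Z | bag 2] = (12+11+1+10+5)/5 = 39/5.
E[Z] = (5/6)·(11/2) + (1/6)·(39/5) = 353/60.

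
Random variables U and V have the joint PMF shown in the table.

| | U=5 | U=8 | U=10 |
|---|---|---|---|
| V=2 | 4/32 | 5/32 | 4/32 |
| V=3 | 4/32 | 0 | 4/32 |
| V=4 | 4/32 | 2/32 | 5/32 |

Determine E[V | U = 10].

P(U = 10) = 13/32.
Summing V·P(U=x,V=y) over the conditioning event gives 5/4.
E[V | U = 10] = (5/4) / (13/32) = 40/13.

40/13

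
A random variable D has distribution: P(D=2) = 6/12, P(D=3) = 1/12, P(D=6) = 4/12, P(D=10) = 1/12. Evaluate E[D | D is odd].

3

P(D is odd) = 1/12.
Σ over the event: 3·1/12 = 1/4.
E[D | D is odd] = (1/4) / (1/12) = 3.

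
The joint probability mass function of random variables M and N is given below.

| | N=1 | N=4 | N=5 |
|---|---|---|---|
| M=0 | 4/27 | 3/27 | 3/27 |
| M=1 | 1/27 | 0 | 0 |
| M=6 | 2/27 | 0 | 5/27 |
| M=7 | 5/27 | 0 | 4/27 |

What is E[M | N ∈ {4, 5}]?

P(N ∈ {4, 5}) = 5/9.
Σ M·P over the event = 0·(3/27) + 0·(3/27) + 6·(5/27) + 7·(4/27) = 58/27.
E[M | N ∈ {4, 5}] = (58/27) / (5/9) = 58/15.

58/15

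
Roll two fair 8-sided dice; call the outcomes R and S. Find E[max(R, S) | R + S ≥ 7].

P(R + S ≥ 7) = 49/64.
Summing max(R,S)·P(x,y) over outcomes with R + S ≥ 7 gives 81/16.
E[max(R, S) | R + S ≥ 7] = (81/16) / (49/64) = 324/49.

324/49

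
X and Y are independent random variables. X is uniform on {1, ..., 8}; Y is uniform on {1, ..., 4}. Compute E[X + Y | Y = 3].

15/2

Outcomes with Y = 3: (1,3), (2,3), (3,3), (4,3), (5,3), (6,3), (7,3), (8,3), each with probability 1/32.
E[X + Y | Y = 3] = (4 + 5 + 6 + 7 + 8 + 9 + 10 + 11) / 8 = 15/2.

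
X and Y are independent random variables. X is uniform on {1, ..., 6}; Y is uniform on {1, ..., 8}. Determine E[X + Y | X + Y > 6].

P(X + Y > 6) = 11/16.
Summing (X+Y)·P(x,y) over outcomes with X + Y > 6 gives 157/24.
E[X + Y | X + Y > 6] = (157/24) / (11/16) = 314/33.

314/33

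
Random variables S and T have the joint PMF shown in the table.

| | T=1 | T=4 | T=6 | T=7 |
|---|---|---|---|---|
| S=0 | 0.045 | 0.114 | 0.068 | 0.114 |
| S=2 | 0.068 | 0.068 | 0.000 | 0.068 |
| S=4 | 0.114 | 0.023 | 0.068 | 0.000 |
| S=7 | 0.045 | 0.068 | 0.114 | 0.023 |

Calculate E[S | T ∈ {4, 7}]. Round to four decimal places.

2.0941

P(T ∈ {4, 7}) = 0.478.
Σ S·P over the event = 0·(0.114) + 0·(0.114) + 2·(0.068) + 2·(0.068) + 4·(0.023) + 7·(0.068) + 7·(0.023) = 1.001.
E[S | T ∈ {4, 7}] = (1.001) / (0.478) = 2.0941.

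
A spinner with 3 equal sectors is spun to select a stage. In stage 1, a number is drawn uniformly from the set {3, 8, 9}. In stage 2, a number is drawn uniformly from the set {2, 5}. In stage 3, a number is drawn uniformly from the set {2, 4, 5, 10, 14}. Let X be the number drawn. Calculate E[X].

E[X | stage 1] = (3+8+9)/3 = 20/3.
E[X | stage 2] = (2+5)/2 = 7/2.
E[X | stage 3] = (2+4+5+10+14)/5 = 7.
E[X] = (1/3)·(20/3) + (1/3)·(7/2) + (1/3)·(7) = 103/18.

103/18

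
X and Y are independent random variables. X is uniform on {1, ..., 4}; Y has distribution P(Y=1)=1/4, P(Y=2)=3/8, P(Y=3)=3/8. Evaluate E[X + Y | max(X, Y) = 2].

P(max(X, Y) = 2) = 1/4.
Summing (X+Y)·P(x,y) over outcomes with max(X, Y) = 2 gives 27/32.
E[X + Y | max(X, Y) = 2] = (27/32) / (1/4) = 27/8.

27/8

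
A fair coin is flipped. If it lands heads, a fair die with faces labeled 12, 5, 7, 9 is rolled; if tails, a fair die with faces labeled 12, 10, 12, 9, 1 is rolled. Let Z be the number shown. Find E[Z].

341/40

E[Z | heads] = (12+5+7+9)/4 = 33/4.
E[Z | tails] = (12+10+12+9+1)/5 = 44/5.
E[Z] = (1/2)·(33/4) + (1/2)·(44/5) = 341/40.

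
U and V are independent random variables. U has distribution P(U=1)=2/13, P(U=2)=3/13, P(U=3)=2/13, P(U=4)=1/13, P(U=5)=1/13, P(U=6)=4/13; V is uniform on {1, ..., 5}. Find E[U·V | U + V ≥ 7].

281/17

P(U + V ≥ 7) = 34/65.
Summing UV·P(x,y) over outcomes with U + V ≥ 7 gives 562/65.
E[U·V | U + V ≥ 7] = (562/65) / (34/65) = 281/17.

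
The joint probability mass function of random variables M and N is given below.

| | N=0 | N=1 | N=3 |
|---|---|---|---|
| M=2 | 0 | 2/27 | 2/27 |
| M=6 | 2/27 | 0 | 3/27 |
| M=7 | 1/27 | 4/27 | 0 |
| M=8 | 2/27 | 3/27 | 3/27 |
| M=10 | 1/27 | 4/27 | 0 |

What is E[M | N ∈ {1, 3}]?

P(N ∈ {1, 3}) = 7/9.
Summing M·P(M=x,N=y) over the conditioning event gives 142/27.
E[M | N ∈ {1, 3}] = (142/27) / (7/9) = 142/21.

142/21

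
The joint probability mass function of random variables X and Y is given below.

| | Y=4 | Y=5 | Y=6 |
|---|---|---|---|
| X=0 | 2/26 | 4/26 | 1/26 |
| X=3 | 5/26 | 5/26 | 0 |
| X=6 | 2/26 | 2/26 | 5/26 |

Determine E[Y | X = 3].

P(X = 3) = 5/13.
Summing Y·P(X=x,Y=y) over the conditioning event gives 45/26.
E[Y | X = 3] = (45/26) / (5/13) = 9/2.

9/2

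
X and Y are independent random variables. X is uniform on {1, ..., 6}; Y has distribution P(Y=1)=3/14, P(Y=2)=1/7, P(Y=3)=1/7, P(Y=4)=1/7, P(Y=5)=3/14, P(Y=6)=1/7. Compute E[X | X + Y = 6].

P(X + Y = 6) = 1/7.
Summing X·P(x,y) over outcomes with X + Y = 6 gives 3/7.
E[X | X + Y = 6] = (3/7) / (1/7) = 3.

3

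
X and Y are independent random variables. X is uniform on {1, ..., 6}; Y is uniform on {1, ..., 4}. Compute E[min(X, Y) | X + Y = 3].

1

Outcomes with X + Y = 3: (1,2), (2,1), each with probability 1/24.
E[min(X, Y) | X + Y = 3] = (1 + 1) / 2 = 1.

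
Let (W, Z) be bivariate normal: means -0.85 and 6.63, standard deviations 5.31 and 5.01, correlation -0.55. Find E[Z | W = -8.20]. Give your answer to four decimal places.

The regression of Z on W has slope ρ·σ_Z/σ_W and passes through (μ_W, μ_Z).
E[Z | W=-8.20] = 6.63 + (-0.55)·(5.01/5.31)·(-8.20 − (-0.85)) = 6.63 + (-0.51893)·(-7.35) = 10.4441.

10.4441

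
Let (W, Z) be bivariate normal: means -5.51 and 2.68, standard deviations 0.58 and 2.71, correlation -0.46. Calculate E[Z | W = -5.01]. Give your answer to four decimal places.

1.6053

E[Z | W=x] = μ_Z + ρ(σ_Z/σ_W)(x − μ_W) for jointly normal variables.
E[Z | W=-5.01] = 2.68 + (-0.46)·(2.71/0.58)·(-5.01 − (-5.51)) = 2.68 + (-2.14931)·(0.5) = 1.6053.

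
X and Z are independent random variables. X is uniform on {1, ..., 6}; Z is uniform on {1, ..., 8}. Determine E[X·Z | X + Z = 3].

Outcomes with X + Z = 3: (1,2), (2,1), each with probability 1/48.
E[X·Z | X + Z = 3] = (2 + 2) / 2 = 2.

2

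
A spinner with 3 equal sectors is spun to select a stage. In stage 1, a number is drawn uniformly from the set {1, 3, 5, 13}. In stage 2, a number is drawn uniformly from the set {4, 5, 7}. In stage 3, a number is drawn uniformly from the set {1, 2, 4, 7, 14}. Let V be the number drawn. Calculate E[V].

E[V | stage 1] = (1+3+5+13)/4 = 11/2.
E[V | stage 2] = (4+5+7)/3 = 16/3.
E[V | stage 3] = (1+2+4+7+14)/5 = 28/5.
By the law of total expectation,
E[V] = (1/3)·(11/2) + (1/3)·(16/3) + (1/3)·(28/5) = 493/90.

493/90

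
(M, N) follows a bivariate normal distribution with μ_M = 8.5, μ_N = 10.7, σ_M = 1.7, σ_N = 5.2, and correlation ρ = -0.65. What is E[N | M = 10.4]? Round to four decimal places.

E[N | M=x] = μ_N + ρ(σ_N/σ_M)(x − μ_M) for jointly normal variables.
E[N | M=10.4] = 10.7 + (-0.65)·(5.2/1.7)·(10.4 − (8.5)) = 10.7 + (-1.9882)·(1.9) = 6.9224.

6.9224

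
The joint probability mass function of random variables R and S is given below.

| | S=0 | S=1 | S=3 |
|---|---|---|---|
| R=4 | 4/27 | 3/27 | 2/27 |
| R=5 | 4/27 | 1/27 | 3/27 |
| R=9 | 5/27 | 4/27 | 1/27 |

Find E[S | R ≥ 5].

17/18

P(R ≥ 5) = 2/3.
Σ S·P over the event = 0·(4/27) + 1·(1/27) + 3·(3/27) + 0·(5/27) + 1·(4/27) + 3·(1/27) = 17/27.
E[S | R ≥ 5] = (17/27) / (2/3) = 17/18.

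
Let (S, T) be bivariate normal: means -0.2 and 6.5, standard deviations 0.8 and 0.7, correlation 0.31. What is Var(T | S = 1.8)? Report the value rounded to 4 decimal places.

Var(T | S=x) = (1 − ρ²)·σ_T².
Var(T | S=1.8) = (0.7)²·(1 − (0.31)²) = 0.49·0.9039 = 0.4429.

0.4429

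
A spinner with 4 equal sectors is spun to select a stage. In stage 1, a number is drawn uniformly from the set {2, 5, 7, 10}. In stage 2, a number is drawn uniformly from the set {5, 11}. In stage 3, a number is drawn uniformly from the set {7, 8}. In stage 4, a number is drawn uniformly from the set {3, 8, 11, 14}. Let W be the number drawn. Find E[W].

E[W | stage 1] = (2+5+7+10)/4 = 6.
E[W | stage 2] = (5+11)/2 = 8.
E[W | stage 3] = (7+8)/2 = 15/2.
E[W | stage 4] = (3+8+11+14)/4 = 9.
E[W] = (1/4)·(6) + (1/4)·(8) + (1/4)·(15/2) + (1/4)·(9) = 61/8.

61/8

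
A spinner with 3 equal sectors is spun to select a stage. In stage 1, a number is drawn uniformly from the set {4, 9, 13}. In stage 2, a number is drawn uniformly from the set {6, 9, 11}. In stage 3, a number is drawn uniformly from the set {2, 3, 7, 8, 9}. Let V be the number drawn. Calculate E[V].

E[V | stage 1] = (4+9+13)/3 = 26/3.
E[V | stage 2] = (6+9+11)/3 = 26/3.
E[V | stage 3] = (2+3+7+8+9)/5 = 29/5.
E[V] = (1/3)·(26/3) + (1/3)·(26/3) + (1/3)·(29/5) = 347/45.

347/45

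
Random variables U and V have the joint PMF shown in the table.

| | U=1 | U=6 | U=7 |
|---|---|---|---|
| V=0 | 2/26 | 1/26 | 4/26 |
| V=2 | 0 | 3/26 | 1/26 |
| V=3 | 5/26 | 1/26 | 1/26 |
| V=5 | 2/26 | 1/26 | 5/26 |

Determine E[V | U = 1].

25/9

P(U = 1) = 9/26.
Σ V·P over the event = 0·(2/26) + 3·(5/26) + 5·(2/26) = 25/26.
E[V | U = 1] = (25/26) / (9/26) = 25/9.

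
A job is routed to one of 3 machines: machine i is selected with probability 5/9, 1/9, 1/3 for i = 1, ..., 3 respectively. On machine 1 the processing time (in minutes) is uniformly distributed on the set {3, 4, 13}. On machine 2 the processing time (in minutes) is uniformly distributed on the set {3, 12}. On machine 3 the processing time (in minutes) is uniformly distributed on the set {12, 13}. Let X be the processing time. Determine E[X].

E[X | machine 1] = (3+4+13)/3 = 20/3.
E[X | machine 2] = (3+12)/2 = 15/2.
E[X | machine 3] = (12+13)/2 = 25/2.
E[X] = (5/9)·(20/3) + (1/9)·(15/2) + (1/3)·(25/2) = 235/27.

235/27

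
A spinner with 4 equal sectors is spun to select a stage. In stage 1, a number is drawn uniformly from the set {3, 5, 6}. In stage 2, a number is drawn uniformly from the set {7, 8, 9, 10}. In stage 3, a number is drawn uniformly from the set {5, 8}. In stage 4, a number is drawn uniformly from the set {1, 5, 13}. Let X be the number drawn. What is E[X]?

13/2

E[X | stage 1] = (3+5+6)/3 = 14/3.
E[X | stage 2] = (7+8+9+10)/4 = 17/2.
E[X | stage 3] = (5+8)/2 = 13/2.
E[X | stage 4] = (1+5+13)/3 = 19/3.
By the law of total expectation,
E[X] = (1/4)·(14/3) + (1/4)·(17/2) + (1/4)·(13/2) + (1/4)·(19/3) = 13/2.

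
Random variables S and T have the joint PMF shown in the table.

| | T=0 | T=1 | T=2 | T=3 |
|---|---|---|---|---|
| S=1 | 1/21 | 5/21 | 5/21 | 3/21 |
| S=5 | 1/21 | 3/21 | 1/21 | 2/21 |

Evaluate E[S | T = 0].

3

P(T = 0) = 2/21.
Σ S·P over the event = 1·(1/21) + 5·(1/21) = 2/7.
E[S | T = 0] = (2/7) / (2/21) = 3.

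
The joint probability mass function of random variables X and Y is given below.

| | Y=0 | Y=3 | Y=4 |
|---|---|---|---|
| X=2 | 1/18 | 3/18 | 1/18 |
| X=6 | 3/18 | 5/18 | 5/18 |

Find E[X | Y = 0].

5

P(Y = 0) = 2/9.
Σ X·P over the event = 2·(1/18) + 6·(3/18) = 10/9.
E[X | Y = 0] = (10/9) / (2/9) = 5.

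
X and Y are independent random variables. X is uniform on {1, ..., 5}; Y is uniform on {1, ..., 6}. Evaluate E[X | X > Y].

P(X > Y) = 1/3.
Summing X·P(x,y) over outcomes with X > Y gives 4/3.
E[X | X > Y] = (4/3) / (1/3) = 4.

4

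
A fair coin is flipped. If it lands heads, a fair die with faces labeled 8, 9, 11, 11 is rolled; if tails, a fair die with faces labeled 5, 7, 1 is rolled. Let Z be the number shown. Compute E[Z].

E[Z | heads] = (8+9+11+11)/4 = 39/4.
E[Z | tails] = (5+7+1)/3 = 13/3.
By the law of total expectation,
E[Z] = (1/2)·(39/4) + (1/2)·(13/3) = 169/24.

169/24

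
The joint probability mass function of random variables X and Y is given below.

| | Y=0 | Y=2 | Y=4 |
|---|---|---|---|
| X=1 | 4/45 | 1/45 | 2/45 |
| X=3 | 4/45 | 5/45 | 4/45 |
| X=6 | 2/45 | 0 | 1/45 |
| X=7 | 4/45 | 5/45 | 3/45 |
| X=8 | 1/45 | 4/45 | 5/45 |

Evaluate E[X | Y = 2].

P(Y = 2) = 1/3.
Σ X·P over the event = 1·(1/45) + 3·(5/45) + 7·(5/45) + 8·(4/45) = 83/45.
E[X | Y = 2] = (83/45) / (1/3) = 83/15.

83/15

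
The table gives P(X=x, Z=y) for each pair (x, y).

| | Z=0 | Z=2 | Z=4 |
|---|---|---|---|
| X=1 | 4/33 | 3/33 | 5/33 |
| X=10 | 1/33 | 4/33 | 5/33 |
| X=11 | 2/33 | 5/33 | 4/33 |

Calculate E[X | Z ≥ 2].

P(Z ≥ 2) = 26/33.
Σ X·P over the event = 1·(3/33) + 1·(5/33) + 10·(4/33) + 10·(5/33) + 11·(5/33) + 11·(4/33) = 197/33.
E[X | Z ≥ 2] = (197/33) / (26/33) = 197/26.

197/26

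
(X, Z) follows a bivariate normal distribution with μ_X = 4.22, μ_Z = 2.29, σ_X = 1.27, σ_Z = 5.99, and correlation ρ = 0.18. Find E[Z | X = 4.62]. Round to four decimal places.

The regression of Z on X has slope ρ·σ_Z/σ_X and passes through (μ_X, μ_Z).
E[Z | X=4.62] = 2.29 + (0.18)·(5.99/1.27)·(4.62 − (4.22)) = 2.29 + (0.84898)·(0.4) = 2.6296.

2.6296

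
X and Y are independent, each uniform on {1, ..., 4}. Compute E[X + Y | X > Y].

P(X > Y) = 3/8.
Summing (X+Y)·P(x,y) over outcomes with X > Y gives 15/8.
E[X + Y | X > Y] = (15/8) / (3/8) = 5.

5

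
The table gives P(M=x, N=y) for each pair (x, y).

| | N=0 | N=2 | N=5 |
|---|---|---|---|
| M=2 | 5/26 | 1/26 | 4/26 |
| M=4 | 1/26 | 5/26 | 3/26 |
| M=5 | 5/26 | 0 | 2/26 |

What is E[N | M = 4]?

P(M = 4) = 9/26.
Summing N·P(M=x,N=y) over the conditioning event gives 25/26.
E[N | M = 4] = (25/26) / (9/26) = 25/9.

25/9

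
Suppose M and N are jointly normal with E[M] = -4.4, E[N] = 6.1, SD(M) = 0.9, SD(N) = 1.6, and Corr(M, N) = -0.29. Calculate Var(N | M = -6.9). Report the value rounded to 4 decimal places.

2.3447

Var(N | M=x) = (1 − ρ²)·σ_N².
Var(N | M=-6.9) = (1.6)²·(1 − (-0.29)²) = 2.56·0.9159 = 2.3447.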